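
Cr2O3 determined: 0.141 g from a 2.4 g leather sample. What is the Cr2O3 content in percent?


Cr2O3% = 0.141 / 2.4 x 100
Cr2O3% = 5.88%


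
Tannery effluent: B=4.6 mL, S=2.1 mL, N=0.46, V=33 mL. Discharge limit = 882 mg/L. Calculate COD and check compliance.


COD = (4.6 - 2.1) x 0.46 x 8000 / 33 = 278.8 mg/L
Limit: 882 mg/L
Compliant: Yes


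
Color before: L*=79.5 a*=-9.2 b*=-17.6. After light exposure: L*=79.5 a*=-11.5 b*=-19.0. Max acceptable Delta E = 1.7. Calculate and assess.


Delta E = 2.69
Passes: No


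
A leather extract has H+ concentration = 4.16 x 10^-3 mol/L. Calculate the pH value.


pH = 2.38

pH = -log10[H+]
pH = -log10(4.16 x 10^-3) = 2.38


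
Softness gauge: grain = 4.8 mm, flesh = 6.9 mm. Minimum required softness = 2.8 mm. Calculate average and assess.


Average = (4.8 + 6.9) / 2 = 5.85 mm
Minimum = 2.8 mm
Meets requirement: Yes


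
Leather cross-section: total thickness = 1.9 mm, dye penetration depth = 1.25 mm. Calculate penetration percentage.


Penetration% = 1.25 / 1.9 x 100
Penetration = 65.8%


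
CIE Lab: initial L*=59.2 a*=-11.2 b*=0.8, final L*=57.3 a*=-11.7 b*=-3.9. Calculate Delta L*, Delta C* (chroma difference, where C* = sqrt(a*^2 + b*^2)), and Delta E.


Delta L* = 57.3 - 59.2 = -1.9
C1* = sqrt((-11.2)^2 + (0.8)^2) = 11.229
C2* = sqrt((-11.7)^2 + (-3.9)^2) = 12.333
Delta C* = 12.333 - 11.229 = 1.10
Delta E = sqrt((-1.9)^2 + (-0.5)^2 + (-4.7)^2) = 5.09


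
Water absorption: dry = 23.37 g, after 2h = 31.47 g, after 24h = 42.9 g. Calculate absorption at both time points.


2h absorption = 34.7%
24h absorption = 83.6%


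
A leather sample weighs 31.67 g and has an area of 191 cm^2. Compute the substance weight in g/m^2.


Substance weight = mass / area x 10000
SW = 31.67 / 191 x 10000
SW = 1658.1 g/m^2


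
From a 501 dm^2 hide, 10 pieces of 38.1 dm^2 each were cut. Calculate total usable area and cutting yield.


Usable area = 381.0 dm^2
Yield = 76.0%


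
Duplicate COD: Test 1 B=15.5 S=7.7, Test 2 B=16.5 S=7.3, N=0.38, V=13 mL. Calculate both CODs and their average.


COD1 = (15.5 - 7.7) x 0.38 x 8000 / 13 = 1824.0 mg/L
COD2 = (16.5 - 7.3) x 0.38 x 8000 / 13 = 2151.4 mg/L
Average = (1824.0 + 2151.4) / 2 = 1987.7 mg/L


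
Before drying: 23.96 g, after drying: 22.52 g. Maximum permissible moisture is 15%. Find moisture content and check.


Moisture content = 6.0%
Acceptable: Yes

MC = (23.96 - 22.52) / 23.96 x 100 = 6.0%
Maximum: 15%
Acceptable: Yes


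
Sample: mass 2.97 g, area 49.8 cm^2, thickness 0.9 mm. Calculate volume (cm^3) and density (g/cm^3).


Volume = 4.482 cm^3
Density = 0.663 g/cm^3


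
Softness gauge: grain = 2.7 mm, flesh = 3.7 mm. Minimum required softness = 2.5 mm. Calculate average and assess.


Average softness = 3.20 mm
Meets requirement: Yes


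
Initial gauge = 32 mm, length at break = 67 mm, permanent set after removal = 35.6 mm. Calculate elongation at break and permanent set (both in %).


Elongation at break = (67 - 32) / 32 x 100 = 109.4%
Permanent set = (35.6 - 32) / 32 x 100 = 11.3%


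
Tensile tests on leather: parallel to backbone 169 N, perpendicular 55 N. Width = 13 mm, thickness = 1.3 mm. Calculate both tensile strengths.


Parallel = 10.00 N/mm^2
Perpendicular = 3.25 N/mm^2


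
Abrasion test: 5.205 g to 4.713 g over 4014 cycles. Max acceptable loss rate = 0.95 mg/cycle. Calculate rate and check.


Rate = 0.123 mg/cycle
Passes: Yes


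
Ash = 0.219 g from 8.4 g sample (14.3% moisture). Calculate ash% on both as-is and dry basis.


As-is ash% = 0.219 / 8.4 x 100 = 2.61%
Dry mass = 8.4 x (100 - 14.3) / 100 = 7.1988 g
Dry-basis ash% = 0.219 / 7.1988 x 100 = 3.04%


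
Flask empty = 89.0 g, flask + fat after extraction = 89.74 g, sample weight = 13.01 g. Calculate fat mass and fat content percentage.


Fat mass = 0.74 g
Fat content = 5.7%

Fat mass = 89.74 - 89.0 = 0.74 g
Fat% = 0.74 / 13.01 x 100 = 5.7%


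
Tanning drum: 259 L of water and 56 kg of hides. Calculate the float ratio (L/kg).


Float ratio = water / hide weight
Ratio = 259 / 56 = 4.6


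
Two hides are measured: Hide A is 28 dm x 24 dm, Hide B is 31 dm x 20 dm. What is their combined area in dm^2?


Hide A area = 28 x 24 = 672 dm^2
Hide B area = 31 x 20 = 620 dm^2
Total = 672 + 620 = 1292 dm^2


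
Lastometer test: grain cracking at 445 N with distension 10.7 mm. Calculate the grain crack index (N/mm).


Grain crack index = force / distension
Index = 445 / 10.7 = 41.6 N/mm


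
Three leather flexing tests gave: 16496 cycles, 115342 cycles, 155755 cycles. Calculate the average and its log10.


Average = (16496 + 115342 + 155755) / 3 = 95864 cycles
log10(95864) = 4.98


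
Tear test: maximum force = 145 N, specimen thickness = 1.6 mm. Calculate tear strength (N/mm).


Tear strength = force / thickness
Tear = 145 / 1.6 = 90.6 N/mm


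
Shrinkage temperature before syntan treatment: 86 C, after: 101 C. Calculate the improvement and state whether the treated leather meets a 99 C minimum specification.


Improvement = 101 - 86 = 15 C
Spec check: 101 C >= 99 C? Yes


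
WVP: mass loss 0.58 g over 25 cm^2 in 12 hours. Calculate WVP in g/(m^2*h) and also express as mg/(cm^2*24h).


WVP = 0.58 / (25 x 12) x 10000 = 19.33 g/(m^2*h)
Mass loss in mg = 0.58 x 1000 = 580 mg
Per cm^2 per 24h in mg: 580 x 24 / (25 x 12) = 13920 / 300 = 46.40 mg/(cm^2*24h)


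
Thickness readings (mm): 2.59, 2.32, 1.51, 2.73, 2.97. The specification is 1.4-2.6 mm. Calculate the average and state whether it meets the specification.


Average = 2.42 mm
Within specification: Yes


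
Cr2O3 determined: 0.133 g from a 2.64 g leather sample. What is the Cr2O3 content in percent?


5.04%

Cr2O3% = 0.133 / 2.64 x 100
Cr2O3% = 5.04%


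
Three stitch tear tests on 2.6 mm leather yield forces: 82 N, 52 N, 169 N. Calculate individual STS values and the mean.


STS1 = 31.5 N/mm
STS2 = 20.0 N/mm
STS3 = 65.0 N/mm
Mean = 38.8 N/mm

STS1 = 82 / 2.6 = 31.5 N/mm
STS2 = 52 / 2.6 = 20.0 N/mm
STS3 = 169 / 2.6 = 65.0 N/mm
Mean = (31.5 + 20.0 + 65.0) / 3 = 38.8 N/mm


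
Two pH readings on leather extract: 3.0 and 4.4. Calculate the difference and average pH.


Difference = 1.4
Average pH = 3.70

Difference = |3.0 - 4.4| = 1.4
Average = (3.0 + 4.4) / 2 = 3.70


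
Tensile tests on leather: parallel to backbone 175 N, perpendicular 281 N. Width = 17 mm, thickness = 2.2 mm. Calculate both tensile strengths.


Area = 17 x 2.2 = 37.4 mm^2
TS (parallel) = 175 / 37.4 = 4.68 N/mm^2
TS (perpendicular) = 281 / 37.4 = 7.51 N/mm^2


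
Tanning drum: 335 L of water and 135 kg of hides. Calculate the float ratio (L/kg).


2.5


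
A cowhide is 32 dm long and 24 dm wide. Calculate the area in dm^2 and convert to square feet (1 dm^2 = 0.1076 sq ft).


768 dm^2
82.64 sq ft

Area = 32 x 24 = 768 dm^2
Conversion: 768 x 0.1076 = 82.64 sq ft


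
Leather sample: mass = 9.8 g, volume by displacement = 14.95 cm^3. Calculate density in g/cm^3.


0.656 g/cm^3


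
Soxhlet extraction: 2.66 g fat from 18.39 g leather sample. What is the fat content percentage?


Fat content = 2.66 / 18.39 x 100
Fat = 14.5%


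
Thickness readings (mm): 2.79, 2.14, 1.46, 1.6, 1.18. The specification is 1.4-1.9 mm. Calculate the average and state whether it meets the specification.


Average = 1.83 mm
Within specification: Yes

Sum = 9.17
Average = 9.17 / 5 = 1.83 mm
Specification range: 1.4 to 1.9 mm
Within spec: Yes


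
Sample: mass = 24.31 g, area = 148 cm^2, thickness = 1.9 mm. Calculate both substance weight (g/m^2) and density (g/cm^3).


SW = 24.31 / 148 x 10000 = 1642.6 g/m^2
Volume = 148 x 1.9 / 10 = 28.12 cm^3
Density = 24.31 / 28.12 = 0.865 g/cm^3


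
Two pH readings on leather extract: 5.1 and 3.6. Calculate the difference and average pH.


Difference = 1.5
Average pH = 4.35


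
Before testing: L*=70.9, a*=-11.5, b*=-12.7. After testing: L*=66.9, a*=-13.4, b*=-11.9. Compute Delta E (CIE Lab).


dL = 66.9 - 70.9 = -4.0
da = -13.4 - (-11.5) = -1.9
db = -11.9 - (-12.7) = 0.8
dE = sqrt((-4.0)^2 + (-1.9)^2 + (0.8)^2) = 4.50


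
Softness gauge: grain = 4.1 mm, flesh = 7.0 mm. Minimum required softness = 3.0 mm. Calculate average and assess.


Average = (4.1 + 7.0) / 2 = 5.55 mm
Minimum = 3.0 mm
Meets requirement: Yes


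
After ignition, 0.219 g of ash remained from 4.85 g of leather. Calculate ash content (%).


Ash% = 0.219 / 4.85 x 100
Ash% = 4.52%


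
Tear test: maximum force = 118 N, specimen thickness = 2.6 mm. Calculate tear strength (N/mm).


45.4 N/mm

Tear strength = force / thickness
Tear = 118 / 2.6 = 45.4 N/mm


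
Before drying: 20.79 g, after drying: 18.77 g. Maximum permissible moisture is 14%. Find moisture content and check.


MC = (20.79 - 18.77) / 20.79 x 100 = 9.7%
Maximum: 14%
Acceptable: Yes


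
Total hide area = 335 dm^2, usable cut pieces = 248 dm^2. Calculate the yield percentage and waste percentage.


Yield = 248 / 335 x 100 = 74.0%
Waste = 335 - 248 = 87 dm^2
Waste% = 100 - 74.0 = 26.0%


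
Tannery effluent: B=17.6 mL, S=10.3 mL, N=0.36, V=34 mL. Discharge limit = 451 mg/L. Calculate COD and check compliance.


COD = (17.6 - 10.3) x 0.36 x 8000 / 34 = 618.4 mg/L
Limit: 451 mg/L
Compliant: No


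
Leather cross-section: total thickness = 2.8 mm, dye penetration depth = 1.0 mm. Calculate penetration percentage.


Penetration% = 1.0 / 2.8 x 100
Penetration = 35.7%


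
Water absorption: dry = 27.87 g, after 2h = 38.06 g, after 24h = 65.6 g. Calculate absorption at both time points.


WA (2h) = (38.06 - 27.87) / 27.87 x 100 = 36.6%
WA (24h) = (65.6 - 27.87) / 27.87 x 100 = 135.4%


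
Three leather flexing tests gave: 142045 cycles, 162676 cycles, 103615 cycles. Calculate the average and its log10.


Average = (142045 + 162676 + 103615) / 3 = 136112 cycles
log10(136112) = 5.13


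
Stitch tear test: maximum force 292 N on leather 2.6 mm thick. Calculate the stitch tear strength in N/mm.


Stitch tear strength = force / thickness
STS = 292 / 2.6 = 112.3 N/mm


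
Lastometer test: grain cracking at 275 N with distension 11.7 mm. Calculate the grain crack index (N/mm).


23.5 N/mm

Grain crack index = force / distension
Index = 275 / 11.7 = 23.5 N/mm


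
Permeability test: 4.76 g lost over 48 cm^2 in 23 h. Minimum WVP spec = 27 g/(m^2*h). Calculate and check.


WVP = 4.76 / (48 x 23) x 10000 = 43.12 g/(m^2*h)
Minimum: 27 g/(m^2*h)
Meets spec: Yes


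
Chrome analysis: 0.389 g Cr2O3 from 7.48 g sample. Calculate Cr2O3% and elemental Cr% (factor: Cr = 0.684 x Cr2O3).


Cr2O3 = 5.20%
Cr = 3.56%


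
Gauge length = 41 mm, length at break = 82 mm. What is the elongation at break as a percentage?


Extension = 82 - 41 = 41 mm
Elongation = 41 / 41 x 100 = 100.0%


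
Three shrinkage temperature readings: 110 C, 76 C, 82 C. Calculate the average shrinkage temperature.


Average = (110 + 76 + 82) / 3
Average = 268 / 3 = 89.3 C


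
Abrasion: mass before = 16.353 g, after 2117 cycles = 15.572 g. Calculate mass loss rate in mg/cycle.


0.369 mg/cycle

Mass loss = 16.353 - 15.572 = 0.781 g
Rate = 0.781 / 2117 x 1000 = 0.369 mg/cycle


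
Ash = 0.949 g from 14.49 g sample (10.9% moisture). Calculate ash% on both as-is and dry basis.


As-is ash% = 0.949 / 14.49 x 100 = 6.55%
Dry mass = 14.49 x (100 - 10.9) / 100 = 12.91059 g
Dry-basis ash% = 0.949 / 12.91059 x 100 = 7.35%


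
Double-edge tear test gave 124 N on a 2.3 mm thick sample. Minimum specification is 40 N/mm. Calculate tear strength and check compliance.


Tear strength = 53.9 N/mm
Compliant: Yes


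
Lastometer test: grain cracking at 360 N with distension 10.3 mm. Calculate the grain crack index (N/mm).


35.0 N/mm

Grain crack index = force / distension
Index = 360 / 10.3 = 35.0 N/mm


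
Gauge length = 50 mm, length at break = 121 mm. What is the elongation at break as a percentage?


142.0%


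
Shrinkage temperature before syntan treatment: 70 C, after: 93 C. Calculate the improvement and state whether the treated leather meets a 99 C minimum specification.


Improvement = 93 - 70 = 23 C
Spec check: 93 C >= 99 C? No


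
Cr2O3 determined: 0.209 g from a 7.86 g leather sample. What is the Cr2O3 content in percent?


2.66%


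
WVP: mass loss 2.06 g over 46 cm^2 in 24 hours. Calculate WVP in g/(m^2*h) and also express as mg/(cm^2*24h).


WVP = 2.06 / (46 x 24) x 10000 = 18.66 g/(m^2*h)
Mass loss in mg = 2.06 x 1000 = 2060 mg
Per cm^2 per 24h in mg: 2060 x 24 / (46 x 24) = 49440 / 1104 = 44.78 mg/(cm^2*24h)


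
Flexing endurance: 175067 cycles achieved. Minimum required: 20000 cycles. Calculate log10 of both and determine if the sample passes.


Achieved: log10 = 5.24
Required: log10 = 4.30
Passes: Yes

log10(175067) = 5.24
log10(20000) = 4.30
Passes: Yes


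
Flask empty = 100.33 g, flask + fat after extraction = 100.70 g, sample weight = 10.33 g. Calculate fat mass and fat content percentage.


Fat mass = 100.70 - 100.33 = 0.37 g
Fat% = 0.37 / 10.33 x 100 = 3.6%


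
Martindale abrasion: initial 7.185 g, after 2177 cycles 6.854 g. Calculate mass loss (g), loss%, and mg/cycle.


Mass loss = 0.331 g
Loss = 4.61%
Rate = 0.152 mg/cycle

Loss = 7.185 - 6.854 = 0.331 g
Loss% = 0.331 / 7.185 x 100 = 4.61%
Rate = 0.331 / 2177 x 1000 = 0.152 mg/cycle


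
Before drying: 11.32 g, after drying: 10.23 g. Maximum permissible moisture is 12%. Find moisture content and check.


MC = (11.32 - 10.23) / 11.32 x 100 = 9.6%
Maximum: 12%
Acceptable: Yes


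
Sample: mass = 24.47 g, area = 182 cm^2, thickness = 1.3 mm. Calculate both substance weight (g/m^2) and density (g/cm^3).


SW = 24.47 / 182 x 10000 = 1344.5 g/m^2
Volume = 182 x 1.3 / 10 = 23.66 cm^3
Density = 24.47 / 23.66 = 1.034 g/cm^3


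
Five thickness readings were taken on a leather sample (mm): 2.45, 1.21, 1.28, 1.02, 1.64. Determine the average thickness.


Sum = 2.45 + 1.21 + 1.28 + 1.02 + 1.64 = 7.60
Average = 7.60 / 5 = 1.52 mm


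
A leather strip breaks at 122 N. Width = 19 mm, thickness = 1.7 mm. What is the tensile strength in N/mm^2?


3.78 N/mm^2

Cross-sectional area = 19 x 1.7 = 32.3 mm^2
Tensile strength = 122 / 32.3 = 3.78 N/mm^2


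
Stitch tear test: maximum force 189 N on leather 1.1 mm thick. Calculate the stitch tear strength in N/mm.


171.8 N/mm


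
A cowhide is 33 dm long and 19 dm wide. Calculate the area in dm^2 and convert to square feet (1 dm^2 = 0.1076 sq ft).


Area = 33 x 19 = 627 dm^2
Conversion: 627 x 0.1076 = 67.47 sq ft


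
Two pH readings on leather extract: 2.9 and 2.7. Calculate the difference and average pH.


Difference = 0.2
Average pH = 2.80


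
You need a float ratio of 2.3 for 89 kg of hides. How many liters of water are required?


Water = hide weight x target ratio
Water = 89 x 2.3 = 204.7 L


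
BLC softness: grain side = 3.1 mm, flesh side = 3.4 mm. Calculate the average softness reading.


3.25 mm


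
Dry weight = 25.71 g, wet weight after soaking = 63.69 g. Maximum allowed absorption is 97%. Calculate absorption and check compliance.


Absorption = 147.7%
Compliant: No

WA = (63.69 - 25.71) / 25.71 x 100 = 147.7%
Maximum allowed: 97%
Compliant: No


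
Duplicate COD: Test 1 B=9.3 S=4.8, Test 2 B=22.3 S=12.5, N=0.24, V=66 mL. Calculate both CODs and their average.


COD1 = 130.9 mg/L
COD2 = 285.1 mg/L
Average = 208.0 mg/L


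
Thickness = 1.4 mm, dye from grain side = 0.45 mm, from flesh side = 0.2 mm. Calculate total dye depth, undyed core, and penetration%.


Total dyed = 0.65 mm
Undyed core = 0.75 mm
Penetration = 46.4%


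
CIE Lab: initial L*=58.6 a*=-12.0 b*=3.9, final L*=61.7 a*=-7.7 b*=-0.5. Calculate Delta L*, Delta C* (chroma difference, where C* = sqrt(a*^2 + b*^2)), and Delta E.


Delta L* = 61.7 - 58.6 = 3.1
C1* = sqrt((-12.0)^2 + (3.9)^2) = 12.618
C2* = sqrt((-7.7)^2 + (-0.5)^2) = 7.716
Delta C* = 7.716 - 12.618 = -4.90
Delta E = sqrt((3.1)^2 + (4.3)^2 + (-4.4)^2) = 6.89


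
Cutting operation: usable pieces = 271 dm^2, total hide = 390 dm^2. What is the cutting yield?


Yield = usable / total x 100
Yield = 271 / 390 x 100 = 69.5%


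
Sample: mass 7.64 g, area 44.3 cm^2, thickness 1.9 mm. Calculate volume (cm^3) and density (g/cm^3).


Thickness in cm = 1.9 / 10 = 0.19 cm
Volume = 44.3 x 0.19 = 8.417 cm^3
Density = 7.64 / 8.417 = 0.908 g/cm^3


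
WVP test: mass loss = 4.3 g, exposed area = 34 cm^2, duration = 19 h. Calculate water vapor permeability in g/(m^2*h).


66.56 g/(m^2*h)

WVP = mass_loss / (area x time) x 10000
WVP = 4.3 / (34 x 19) x 10000
WVP = 4.3 / 646 x 10000 = 66.56 g/(m^2*h)


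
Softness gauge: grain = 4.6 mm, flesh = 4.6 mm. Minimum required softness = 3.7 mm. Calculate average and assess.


Average softness = 4.60 mm
Meets requirement: Yes

Average = (4.6 + 4.6) / 2 = 4.60 mm
Minimum = 3.7 mm
Meets requirement: Yes


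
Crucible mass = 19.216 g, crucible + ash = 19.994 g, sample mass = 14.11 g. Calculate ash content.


Ash mass = 19.994 - 19.216 = 0.778 g
Ash% = 0.778 / 14.11 x 100 = 5.51%


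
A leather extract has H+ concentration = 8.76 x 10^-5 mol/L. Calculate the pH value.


pH = 4.06


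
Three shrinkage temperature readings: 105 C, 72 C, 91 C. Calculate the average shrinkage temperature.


Average = (105 + 72 + 91) / 3
Average = 268 / 3 = 89.3 C


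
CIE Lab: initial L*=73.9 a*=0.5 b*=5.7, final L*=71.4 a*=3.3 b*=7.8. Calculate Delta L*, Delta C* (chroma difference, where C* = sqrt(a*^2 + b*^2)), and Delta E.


Delta L* = -2.5
Delta C* = 2.75
Delta E = 4.30

Delta L* = 71.4 - 73.9 = -2.5
C1* = sqrt((0.5)^2 + (5.7)^2) = 5.722
C2* = sqrt((3.3)^2 + (7.8)^2) = 8.469
Delta C* = 8.469 - 5.722 = 2.75
Delta E = sqrt((-2.5)^2 + (2.8)^2 + (2.1)^2) = 4.30


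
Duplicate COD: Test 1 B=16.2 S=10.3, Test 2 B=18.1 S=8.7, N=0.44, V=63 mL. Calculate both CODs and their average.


COD1 = (16.2 - 10.3) x 0.44 x 8000 / 63 = 329.7 mg/L
COD2 = (18.1 - 8.7) x 0.44 x 8000 / 63 = 525.2 mg/L
Average = (329.7 + 525.2) / 2 = 427.5 mg/L


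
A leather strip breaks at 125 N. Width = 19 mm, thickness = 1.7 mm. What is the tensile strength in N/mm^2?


3.87 N/mm^2


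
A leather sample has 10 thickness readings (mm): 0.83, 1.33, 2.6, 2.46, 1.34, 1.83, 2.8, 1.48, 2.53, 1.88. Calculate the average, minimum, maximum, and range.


Sum = 19.08
Average = 19.08 / 10 = 1.91 mm
Minimum = 0.83 mm
Maximum = 2.8 mm
Range = 2.8 - 0.83 = 1.97 mm


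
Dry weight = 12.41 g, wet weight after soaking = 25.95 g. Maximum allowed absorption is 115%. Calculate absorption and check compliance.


Absorption = 109.1%
Compliant: Yes

WA = (25.95 - 12.41) / 12.41 x 100 = 109.1%
Maximum allowed: 115%
Compliant: Yes


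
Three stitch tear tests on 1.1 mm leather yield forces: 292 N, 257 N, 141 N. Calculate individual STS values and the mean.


STS1 = 292 / 1.1 = 265.5 N/mm
STS2 = 257 / 1.1 = 233.6 N/mm
STS3 = 141 / 1.1 = 128.2 N/mm
Mean = (265.5 + 233.6 + 128.2) / 3 = 209.1 N/mm


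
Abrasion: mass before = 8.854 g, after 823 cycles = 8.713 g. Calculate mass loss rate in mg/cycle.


0.171 mg/cycle

Mass loss = 8.854 - 8.713 = 0.141 g
Rate = 0.141 / 823 x 1000 = 0.171 mg/cycle


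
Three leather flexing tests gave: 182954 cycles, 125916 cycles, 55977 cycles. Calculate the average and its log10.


Average = (182954 + 125916 + 55977) / 3 = 121616 cycles
log10(121616) = 5.08


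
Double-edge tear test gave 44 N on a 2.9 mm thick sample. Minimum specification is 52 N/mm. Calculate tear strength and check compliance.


Tear strength = 15.2 N/mm
Compliant: No


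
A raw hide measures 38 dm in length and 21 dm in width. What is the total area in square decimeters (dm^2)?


798 dm^2

Area = length x width
Area = 38 x 21 = 798 dm^2


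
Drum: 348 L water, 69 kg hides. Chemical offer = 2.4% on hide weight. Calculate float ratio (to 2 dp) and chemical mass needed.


Float ratio = 5.04
Chemical needed = 1.656 kg


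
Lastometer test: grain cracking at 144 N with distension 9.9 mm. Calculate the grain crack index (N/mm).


14.5 N/mm

Grain crack index = force / distension
Index = 144 / 9.9 = 14.5 N/mm


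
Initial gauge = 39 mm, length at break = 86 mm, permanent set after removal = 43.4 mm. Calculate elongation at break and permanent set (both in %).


Elongation at break = 120.5%
Permanent set = 11.3%

Elongation at break = (86 - 39) / 39 x 100 = 120.5%
Permanent set = (43.4 - 39) / 39 x 100 = 11.3%


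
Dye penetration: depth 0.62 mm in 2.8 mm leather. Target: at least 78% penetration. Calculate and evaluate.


Penetration = 0.62 / 2.8 x 100 = 22.1%
Target: 78%
Meets target: No


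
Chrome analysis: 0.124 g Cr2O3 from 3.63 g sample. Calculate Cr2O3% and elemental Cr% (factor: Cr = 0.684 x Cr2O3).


Cr2O3 = 3.42%
Cr = 2.34%


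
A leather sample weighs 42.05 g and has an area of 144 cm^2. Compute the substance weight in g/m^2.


2920.1 g/m^2


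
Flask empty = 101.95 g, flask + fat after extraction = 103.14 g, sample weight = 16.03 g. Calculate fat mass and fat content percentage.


Fat mass = 1.19 g
Fat content = 7.4%

Fat mass = 103.14 - 101.95 = 1.19 g
Fat% = 1.19 / 16.03 x 100 = 7.4%


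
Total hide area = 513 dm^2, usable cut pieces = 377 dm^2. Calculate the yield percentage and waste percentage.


Yield = 73.5%
Waste = 26.5%

Yield = 377 / 513 x 100 = 73.5%
Waste = 513 - 377 = 136 dm^2
Waste% = 100 - 73.5 = 26.5%


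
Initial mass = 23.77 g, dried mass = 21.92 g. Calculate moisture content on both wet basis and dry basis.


Moisture lost = 23.77 - 21.92 = 1.85 g
Wet basis MC = 1.85 / 23.77 x 100 = 7.8%
Dry basis MC = 1.85 / 21.92 x 100 = 8.4%


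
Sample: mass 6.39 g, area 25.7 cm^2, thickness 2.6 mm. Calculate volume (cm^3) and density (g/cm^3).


Thickness in cm = 2.6 / 10 = 0.26 cm
Volume = 25.7 x 0.26 = 6.682 cm^3
Density = 6.39 / 6.682 = 0.956 g/cm^3


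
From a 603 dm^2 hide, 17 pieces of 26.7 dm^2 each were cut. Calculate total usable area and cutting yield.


Usable area = 453.9 dm^2
Yield = 75.3%


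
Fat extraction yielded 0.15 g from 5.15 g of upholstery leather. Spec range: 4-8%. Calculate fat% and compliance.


Fat% = 0.15 / 5.15 x 100 = 2.9%
Spec range: 4-8%
Compliant: No


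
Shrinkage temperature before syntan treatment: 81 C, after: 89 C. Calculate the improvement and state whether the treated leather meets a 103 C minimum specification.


Improvement = 8 C
Meets 103 C spec: No


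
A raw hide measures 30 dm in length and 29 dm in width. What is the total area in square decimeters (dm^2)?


870 dm^2

Area = length x width
Area = 30 x 29 = 870 dm^2


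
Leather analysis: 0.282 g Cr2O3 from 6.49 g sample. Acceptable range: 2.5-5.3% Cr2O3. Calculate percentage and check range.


Cr2O3% = 0.282 / 6.49 x 100 = 4.35%
Acceptable range: 2.5 to 5.3%
Within range: Yes


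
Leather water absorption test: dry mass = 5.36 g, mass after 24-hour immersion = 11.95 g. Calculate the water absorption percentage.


Water absorbed = 11.95 - 5.36 = 6.59 g
WA% = 6.59 / 5.36 x 100 = 122.9%


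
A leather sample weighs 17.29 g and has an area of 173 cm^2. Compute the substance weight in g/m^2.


999.4 g/m^2

Substance weight = mass / area x 10000
SW = 17.29 / 173 x 10000
SW = 999.4 g/m^2


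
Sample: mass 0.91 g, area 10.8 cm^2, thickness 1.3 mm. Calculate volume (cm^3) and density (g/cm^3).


Thickness in cm = 1.3 / 10 = 0.13 cm
Volume = 10.8 x 0.13 = 1.404 cm^3
Density = 0.91 / 1.404 = 0.648 g/cm^3


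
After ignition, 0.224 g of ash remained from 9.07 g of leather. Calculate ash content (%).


Ash% = 0.224 / 9.07 x 100
Ash% = 2.47%


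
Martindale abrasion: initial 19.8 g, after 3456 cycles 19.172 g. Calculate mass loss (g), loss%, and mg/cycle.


Mass loss = 0.628 g
Loss = 3.17%
Rate = 0.182 mg/cycle

Loss = 19.8 - 19.172 = 0.628 g
Loss% = 0.628 / 19.8 x 100 = 3.17%
Rate = 0.628 / 3456 x 1000 = 0.182 mg/cycle


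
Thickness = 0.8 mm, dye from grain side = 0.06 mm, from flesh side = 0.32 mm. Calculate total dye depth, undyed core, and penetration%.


Total dyed = 0.38 mm
Undyed core = 0.42 mm
Penetration = 47.5%


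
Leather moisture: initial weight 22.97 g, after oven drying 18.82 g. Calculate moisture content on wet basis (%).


Moisture = 22.97 - 18.82 = 4.15 g
MC = 4.15 / 22.97 x 100 = 18.1%


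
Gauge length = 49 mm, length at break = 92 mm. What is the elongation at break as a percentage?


Extension = 92 - 49 = 43 mm
Elongation = 43 / 49 x 100 = 87.8%


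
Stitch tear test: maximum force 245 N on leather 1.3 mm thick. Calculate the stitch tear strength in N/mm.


Stitch tear strength = force / thickness
STS = 245 / 1.3 = 188.5 N/mm


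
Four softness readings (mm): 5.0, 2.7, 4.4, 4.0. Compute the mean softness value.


4.03 mm


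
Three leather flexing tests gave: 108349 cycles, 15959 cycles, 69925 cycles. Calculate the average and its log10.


Average = (108349 + 15959 + 69925) / 3 = 64744 cycles
log10(64744) = 4.81


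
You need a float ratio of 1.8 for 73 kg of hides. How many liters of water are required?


131.4 L

Water = hide weight x target ratio
Water = 73 x 1.8 = 131.4 L


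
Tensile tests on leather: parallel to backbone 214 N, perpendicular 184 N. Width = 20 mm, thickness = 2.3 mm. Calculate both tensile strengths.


Area = 20 x 2.3 = 46.0 mm^2
TS (parallel) = 214 / 46.0 = 4.65 N/mm^2
TS (perpendicular) = 184 / 46.0 = 4.00 N/mm^2


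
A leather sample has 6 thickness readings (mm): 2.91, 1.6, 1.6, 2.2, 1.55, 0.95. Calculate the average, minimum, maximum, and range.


Average = 1.80 mm
Min = 0.95 mm
Max = 2.91 mm
Range = 1.96 mm


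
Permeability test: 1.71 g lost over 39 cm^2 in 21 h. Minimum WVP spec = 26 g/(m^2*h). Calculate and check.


WVP = 1.71 / (39 x 21) x 10000 = 20.88 g/(m^2*h)
Minimum: 26 g/(m^2*h)
Meets spec: No


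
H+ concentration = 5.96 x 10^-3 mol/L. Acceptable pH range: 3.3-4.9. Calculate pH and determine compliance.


pH = -log10(5.96 x 10^-3) = 2.22
Range: 3.3 to 4.9
Compliant: No


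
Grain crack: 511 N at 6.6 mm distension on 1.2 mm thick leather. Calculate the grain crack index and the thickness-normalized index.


Crack index = 511 / 6.6 = 77.4 N/mm
Normalized = 77.4 / 1.2 = 64.5 N/mm per mm


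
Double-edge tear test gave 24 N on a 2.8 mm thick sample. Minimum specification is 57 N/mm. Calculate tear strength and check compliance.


Tear strength = 24 / 2.8 = 8.6 N/mm
Required minimum = 57 N/mm
Compliant: No


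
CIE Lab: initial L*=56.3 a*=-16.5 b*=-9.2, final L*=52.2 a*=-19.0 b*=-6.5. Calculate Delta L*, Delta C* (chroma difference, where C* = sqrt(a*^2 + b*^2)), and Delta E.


Delta L* = -4.1
Delta C* = 1.19
Delta E = 5.51

Delta L* = 52.2 - 56.3 = -4.1
C1* = sqrt((-16.5)^2 + (-9.2)^2) = 18.892
C2* = sqrt((-19.0)^2 + (-6.5)^2) = 20.081
Delta C* = 20.081 - 18.892 = 1.19
Delta E = sqrt((-4.1)^2 + (-2.5)^2 + (2.7)^2) = 5.51


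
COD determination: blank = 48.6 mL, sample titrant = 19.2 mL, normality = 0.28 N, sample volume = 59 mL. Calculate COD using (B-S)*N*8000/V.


COD = (48.6 - 19.2) x 0.28 x 8000 / 59
COD = 29.4 x 0.28 x 8000 / 59
COD = 1116.2 mg/L


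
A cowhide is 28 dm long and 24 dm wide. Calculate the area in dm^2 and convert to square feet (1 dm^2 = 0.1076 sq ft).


672 dm^2
72.31 sq ft


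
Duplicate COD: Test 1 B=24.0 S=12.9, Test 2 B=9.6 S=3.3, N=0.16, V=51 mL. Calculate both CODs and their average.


COD1 = (24.0 - 12.9) x 0.16 x 8000 / 51 = 278.6 mg/L
COD2 = (9.6 - 3.3) x 0.16 x 8000 / 51 = 158.1 mg/L
Average = (278.6 + 158.1) / 2 = 218.4 mg/L


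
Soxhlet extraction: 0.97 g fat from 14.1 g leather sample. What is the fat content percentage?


6.9%

Fat content = 0.97 / 14.1 x 100
Fat = 6.9%


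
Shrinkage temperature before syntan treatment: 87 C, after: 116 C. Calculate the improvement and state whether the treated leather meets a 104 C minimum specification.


Improvement = 29 C
Meets 104 C spec: Yes


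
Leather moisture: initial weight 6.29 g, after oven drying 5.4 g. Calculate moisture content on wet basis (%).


Moisture = 6.29 - 5.4 = 0.89 g
MC = 0.89 / 6.29 x 100 = 14.1%


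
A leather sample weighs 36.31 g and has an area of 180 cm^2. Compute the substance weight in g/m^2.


2017.2 g/m^2


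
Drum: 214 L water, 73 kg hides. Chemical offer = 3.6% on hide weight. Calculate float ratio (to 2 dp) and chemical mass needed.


Float ratio = 214 / 73 = 2.93
Chemical = 73 x 3.6 / 100 = 2.628 kg


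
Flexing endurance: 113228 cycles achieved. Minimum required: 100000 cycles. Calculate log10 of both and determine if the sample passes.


log10(113228) = 5.05
log10(100000) = 5.00
Passes: Yes


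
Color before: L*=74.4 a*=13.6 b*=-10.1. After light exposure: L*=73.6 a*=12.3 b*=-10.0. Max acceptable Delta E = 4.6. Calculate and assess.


dL = -0.8, da = -1.3, db = 0.1
dE = sqrt((-0.8)^2 + (-1.3)^2 + (0.1)^2) = 1.53
Max = 4.6
Passes: Yes


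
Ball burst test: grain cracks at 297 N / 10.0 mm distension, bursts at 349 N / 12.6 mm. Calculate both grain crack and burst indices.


Crack index = 297 / 10.0 = 29.7 N/mm
Burst index = 349 / 12.6 = 27.7 N/mm


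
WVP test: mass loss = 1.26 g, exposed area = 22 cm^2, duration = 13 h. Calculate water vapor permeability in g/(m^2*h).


44.06 g/(m^2*h)


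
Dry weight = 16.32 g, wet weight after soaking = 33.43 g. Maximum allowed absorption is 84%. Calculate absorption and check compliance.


Absorption = 104.8%
Compliant: No


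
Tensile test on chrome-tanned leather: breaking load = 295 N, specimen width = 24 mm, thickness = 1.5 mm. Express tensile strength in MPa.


8.19 MPa


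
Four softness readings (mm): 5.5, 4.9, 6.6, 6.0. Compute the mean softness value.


Sum = 5.5 + 4.9 + 6.6 + 6.0
Mean = 23.0 / 4 = 5.75 mm


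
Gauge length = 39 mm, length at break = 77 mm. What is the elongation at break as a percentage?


Extension = 77 - 39 = 38 mm
Elongation = 38 / 39 x 100 = 97.4%


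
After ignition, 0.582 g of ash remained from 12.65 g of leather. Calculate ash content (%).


Ash% = 0.582 / 12.65 x 100
Ash% = 4.60%


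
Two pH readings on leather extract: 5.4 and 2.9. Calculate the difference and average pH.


Difference = |5.4 - 2.9| = 2.5
Average = (5.4 + 2.9) / 2 = 4.15


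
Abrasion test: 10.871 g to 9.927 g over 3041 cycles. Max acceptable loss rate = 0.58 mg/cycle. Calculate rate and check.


Rate = 0.310 mg/cycle
Passes: Yes


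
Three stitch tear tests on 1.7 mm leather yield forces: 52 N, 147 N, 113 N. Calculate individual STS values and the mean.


STS1 = 52 / 1.7 = 30.6 N/mm
STS2 = 147 / 1.7 = 86.5 N/mm
STS3 = 113 / 1.7 = 66.5 N/mm
Mean = (30.6 + 86.5 + 66.5) / 3 = 61.2 N/mm


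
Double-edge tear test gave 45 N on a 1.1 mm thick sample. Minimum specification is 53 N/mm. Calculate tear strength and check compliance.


Tear strength = 40.9 N/mm
Compliant: No

Tear strength = 45 / 1.1 = 40.9 N/mm
Required minimum = 53 N/mm
Compliant: No


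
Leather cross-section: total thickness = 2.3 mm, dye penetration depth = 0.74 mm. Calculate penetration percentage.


Penetration% = 0.74 / 2.3 x 100
Penetration = 32.2%


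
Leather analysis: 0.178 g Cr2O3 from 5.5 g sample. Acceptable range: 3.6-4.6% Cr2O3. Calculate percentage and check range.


Cr2O3 = 3.24%
Within range: No

Cr2O3% = 0.178 / 5.5 x 100 = 3.24%
Acceptable range: 3.6 to 4.6%
Within range: No


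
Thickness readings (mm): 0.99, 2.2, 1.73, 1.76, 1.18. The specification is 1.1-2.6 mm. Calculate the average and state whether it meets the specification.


Average = 1.57 mm
Within specification: Yes


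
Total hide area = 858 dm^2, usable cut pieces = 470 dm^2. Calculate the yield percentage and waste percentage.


Yield = 54.8%
Waste = 45.2%


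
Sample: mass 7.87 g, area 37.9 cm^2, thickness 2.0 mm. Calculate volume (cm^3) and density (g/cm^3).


Thickness in cm = 2.0 / 10 = 0.20 cm
Volume = 37.9 x 0.20 = 7.580 cm^3
Density = 7.87 / 7.580 = 1.038 g/cm^3


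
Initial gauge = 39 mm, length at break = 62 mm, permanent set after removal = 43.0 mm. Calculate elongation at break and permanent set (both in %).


Elongation at break = (62 - 39) / 39 x 100 = 59.0%
Permanent set = (43.0 - 39) / 39 x 100 = 10.3%


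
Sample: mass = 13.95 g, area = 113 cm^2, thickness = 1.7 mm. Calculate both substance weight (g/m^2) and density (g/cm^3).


SW = 13.95 / 113 x 10000 = 1234.5 g/m^2
Volume = 113 x 1.7 / 10 = 19.21 cm^3
Density = 13.95 / 19.21 = 0.726 g/cm^3


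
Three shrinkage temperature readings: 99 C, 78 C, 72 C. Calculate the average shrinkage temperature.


Average = (99 + 78 + 72) / 3
Average = 249 / 3 = 83.0 C


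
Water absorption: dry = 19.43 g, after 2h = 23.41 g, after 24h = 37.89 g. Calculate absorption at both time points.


2h absorption = 20.5%
24h absorption = 95.0%


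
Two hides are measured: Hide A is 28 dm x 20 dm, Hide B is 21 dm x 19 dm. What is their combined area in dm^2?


959 dm^2


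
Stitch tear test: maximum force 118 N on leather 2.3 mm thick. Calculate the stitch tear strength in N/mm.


Stitch tear strength = force / thickness
STS = 118 / 2.3 = 51.3 N/mm


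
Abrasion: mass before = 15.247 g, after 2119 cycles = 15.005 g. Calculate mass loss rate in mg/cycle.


Mass loss = 15.247 - 15.005 = 0.242 g
Rate = 0.242 / 2119 x 1000 = 0.114 mg/cycle


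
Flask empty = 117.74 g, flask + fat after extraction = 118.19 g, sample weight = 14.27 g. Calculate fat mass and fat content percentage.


Fat mass = 118.19 - 117.74 = 0.45 g
Fat% = 0.45 / 14.27 x 100 = 3.2%


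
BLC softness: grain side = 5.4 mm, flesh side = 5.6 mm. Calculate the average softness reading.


5.50 mm

Average = (5.4 + 5.6) / 2
Average = 5.50 mm


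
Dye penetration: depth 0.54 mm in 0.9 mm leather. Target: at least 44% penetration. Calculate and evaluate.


Penetration = 0.54 / 0.9 x 100 = 60.0%
Target: 44%
Meets target: Yes


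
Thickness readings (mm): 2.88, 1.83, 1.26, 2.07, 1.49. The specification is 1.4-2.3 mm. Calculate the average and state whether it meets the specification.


Sum = 9.53
Average = 9.53 / 5 = 1.91 mm
Specification range: 1.4 to 2.3 mm
Within spec: Yes


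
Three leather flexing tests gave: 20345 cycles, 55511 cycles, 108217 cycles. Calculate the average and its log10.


Average = (20345 + 55511 + 108217) / 3 = 61358 cycles
log10(61358) = 4.79


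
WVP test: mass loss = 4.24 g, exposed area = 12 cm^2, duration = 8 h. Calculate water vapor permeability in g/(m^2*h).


441.67 g/(m^2*h)


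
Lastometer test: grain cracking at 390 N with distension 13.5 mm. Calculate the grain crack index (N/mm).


28.9 N/mm

Grain crack index = force / distension
Index = 390 / 13.5 = 28.9 N/mm


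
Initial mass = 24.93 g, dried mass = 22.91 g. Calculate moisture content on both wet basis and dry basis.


Wet basis = 8.1%
Dry basis = 8.8%

Moisture lost = 24.93 - 22.91 = 2.02 g
Wet basis MC = 2.02 / 24.93 x 100 = 8.1%
Dry basis MC = 2.02 / 22.91 x 100 = 8.8%


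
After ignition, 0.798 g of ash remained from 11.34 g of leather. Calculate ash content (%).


7.04%


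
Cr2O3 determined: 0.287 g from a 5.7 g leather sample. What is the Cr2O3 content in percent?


5.04%


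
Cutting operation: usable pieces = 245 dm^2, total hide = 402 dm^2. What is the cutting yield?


60.9%

Yield = usable / total x 100
Yield = 245 / 402 x 100 = 60.9%


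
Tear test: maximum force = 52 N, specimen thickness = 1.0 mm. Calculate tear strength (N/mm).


52.0 N/mm

Tear strength = force / thickness
Tear = 52 / 1.0 = 52.0 N/mm


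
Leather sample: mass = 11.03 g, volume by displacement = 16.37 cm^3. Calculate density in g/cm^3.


0.674 g/cm^3

Density = mass / volume
Density = 11.03 / 16.37 = 0.674 g/cm^3


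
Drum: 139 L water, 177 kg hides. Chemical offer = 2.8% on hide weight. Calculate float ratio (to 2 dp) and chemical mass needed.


Float ratio = 139 / 177 = 0.79
Chemical = 177 x 2.8 / 100 = 4.956 kg


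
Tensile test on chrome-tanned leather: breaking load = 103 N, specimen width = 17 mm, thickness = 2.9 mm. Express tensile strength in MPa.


Cross-section = 17 x 2.9 = 49.3 mm^2
TS = 103 / 49.3 = 2.09 MPa
(1 N/mm^2 = 1 MPa)


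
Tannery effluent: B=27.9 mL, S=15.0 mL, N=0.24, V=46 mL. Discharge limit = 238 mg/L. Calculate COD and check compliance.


COD = (27.9 - 15.0) x 0.24 x 8000 / 46 = 538.4 mg/L
Limit: 238 mg/L
Compliant: No


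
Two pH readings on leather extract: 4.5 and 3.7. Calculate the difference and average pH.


Difference = |4.5 - 3.7| = 0.8
Average = (4.5 + 3.7) / 2 = 4.10


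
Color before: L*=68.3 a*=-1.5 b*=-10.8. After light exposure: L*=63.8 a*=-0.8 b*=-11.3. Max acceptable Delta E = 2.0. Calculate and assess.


Delta E = 4.58
Passes: No

dL = -4.5, da = 0.7, db = -0.5
dE = sqrt((-4.5)^2 + (0.7)^2 + (-0.5)^2) = 4.58
Max = 2.0
Passes: No


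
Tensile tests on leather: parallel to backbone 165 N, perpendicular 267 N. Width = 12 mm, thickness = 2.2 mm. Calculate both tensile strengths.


Area = 12 x 2.2 = 26.4 mm^2
TS (parallel) = 165 / 26.4 = 6.25 N/mm^2
TS (perpendicular) = 267 / 26.4 = 10.11 N/mm^2


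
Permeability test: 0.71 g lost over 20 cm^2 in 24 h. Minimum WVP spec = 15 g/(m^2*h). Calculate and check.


WVP = 0.71 / (20 x 24) x 10000 = 14.79 g/(m^2*h)
Minimum: 15 g/(m^2*h)
Meets spec: No


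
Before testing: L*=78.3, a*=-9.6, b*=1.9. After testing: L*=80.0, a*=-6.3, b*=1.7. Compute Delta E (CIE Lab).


Delta E = 3.72

dL = 80.0 - 78.3 = 1.7
da = -6.3 - (-9.6) = 3.3
db = 1.7 - 1.9 = -0.2
dE = sqrt((1.7)^2 + (3.3)^2 + (-0.2)^2) = 3.72


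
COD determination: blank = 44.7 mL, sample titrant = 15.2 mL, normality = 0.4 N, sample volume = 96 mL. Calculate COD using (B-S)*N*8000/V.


983.3 mg/L

COD = (44.7 - 15.2) x 0.4 x 8000 / 96
COD = 29.5 x 0.4 x 8000 / 96
COD = 983.3 mg/L


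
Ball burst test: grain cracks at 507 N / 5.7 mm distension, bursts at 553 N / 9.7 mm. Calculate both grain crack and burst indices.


Crack index = 88.9 N/mm
Burst index = 57.0 N/mm


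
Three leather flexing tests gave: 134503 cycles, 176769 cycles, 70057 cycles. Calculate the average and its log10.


Average = 127110 cycles
log10 = 5.10

Average = (134503 + 176769 + 70057) / 3 = 127110 cycles
log10(127110) = 5.10


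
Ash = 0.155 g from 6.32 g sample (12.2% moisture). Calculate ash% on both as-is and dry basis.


As-is ash% = 0.155 / 6.32 x 100 = 2.45%
Dry mass = 6.32 x (100 - 12.2) / 100 = 5.54896 g
Dry-basis ash% = 0.155 / 5.54896 x 100 = 2.79%


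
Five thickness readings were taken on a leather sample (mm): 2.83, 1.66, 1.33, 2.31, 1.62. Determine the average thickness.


1.95 mm

Sum = 2.83 + 1.66 + 1.33 + 2.31 + 1.62 = 9.75
Average = 9.75 / 5 = 1.95 mm


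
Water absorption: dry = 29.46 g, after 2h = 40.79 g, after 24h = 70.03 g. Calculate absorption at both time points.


2h absorption = 38.5%
24h absorption = 137.7%

WA (2h) = (40.79 - 29.46) / 29.46 x 100 = 38.5%
WA (24h) = (70.03 - 29.46) / 29.46 x 100 = 137.7%


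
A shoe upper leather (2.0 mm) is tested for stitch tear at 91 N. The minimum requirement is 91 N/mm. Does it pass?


STS = 91 / 2.0 = 45.5 N/mm
Minimum required: 91 N/mm
Passes: No


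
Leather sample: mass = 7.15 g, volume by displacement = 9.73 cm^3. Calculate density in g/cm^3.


Density = mass / volume
Density = 7.15 / 9.73 = 0.735 g/cm^3


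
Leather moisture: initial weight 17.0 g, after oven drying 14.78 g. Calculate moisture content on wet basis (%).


Moisture = 17.0 - 14.78 = 2.22 g
MC = 2.22 / 17.0 x 100 = 13.1%
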